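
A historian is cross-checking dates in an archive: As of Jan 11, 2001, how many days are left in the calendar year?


Start: January 11, 2001
End: December 31, 2001
Days left in January: 20
February: 28
March: 31
April: 30
May: 31
... plus remaining months
Sum of remaining months: 334
Total: 20 + 334 = 354

354


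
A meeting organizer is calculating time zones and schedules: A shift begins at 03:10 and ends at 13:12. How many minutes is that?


Start time: 03:10 = 190 minutes from midnight
End time: 13:12 = 792 minutes from midnight
Difference: 792 - 190 = 602 minutes
That is 10 hours and 2 minutes

602


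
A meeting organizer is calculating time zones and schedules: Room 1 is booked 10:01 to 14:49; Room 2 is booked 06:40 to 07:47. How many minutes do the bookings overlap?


Interval A: [601, 889] minutes from midnight
Interval B: [400, 467] minutes from midnight
Overlap start = max(601, 400) = 601
Overlap end = min(889, 467) = 467
End <= start, so the intervals do not overlap: 0 minutes

0


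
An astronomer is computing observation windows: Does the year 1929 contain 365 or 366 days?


Year: 1929
Check leap year rules:
Divisible by 4? No
1929 is not a leap year
Days: 365

365


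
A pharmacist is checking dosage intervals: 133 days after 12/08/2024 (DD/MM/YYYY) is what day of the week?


Start: 2024-08-12 (Monday)
Step 1 - find target date: add 133 days
  2024-08-12 + 133 days = 2024-12-23
Step 2 - day of week:
  133 mod 7 = 0
  Monday + 0 days -> Monday
Result: Monday (2024-12-23)

Monday


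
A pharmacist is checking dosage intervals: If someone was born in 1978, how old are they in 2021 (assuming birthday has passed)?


Birth year: 1978
Current year: 2021
Age = current year - birth year
Age = 2021 - 1978 = 43

43


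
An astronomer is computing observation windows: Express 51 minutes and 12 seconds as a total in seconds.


Minutes: 51
Seconds: 12
Convert minutes to seconds: 51 x 60 = 3060
Add remaining seconds: 3060 + 12 = 3072

3072


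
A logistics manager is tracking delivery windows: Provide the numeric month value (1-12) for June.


Calendar month order:
5. May
6. June <--
7. July
June is month number 6

6


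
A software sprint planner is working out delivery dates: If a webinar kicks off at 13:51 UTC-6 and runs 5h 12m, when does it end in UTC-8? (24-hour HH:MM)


Start: 13:51 in UTC-6
Step 1 - add duration:
  minutes: 51 + 12 = 63 (carry 1h)
  hours: 13 + 5 + 1 = 19
  end in UTC-6: 19:03
Step 2 - convert UTC-6 -> UTC-8:
  offset difference: -8 - (-6) = -2 hours
  19 + (-2) = 17 -> mod 24 = 17
Result: 17:03 in UTC-8

17:03


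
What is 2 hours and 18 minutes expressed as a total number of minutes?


Hours: 2
Minutes: 18
Convert hours to minutes: 2 x 60 = 120
Add remaining minutes: 120 + 18 = 138

138


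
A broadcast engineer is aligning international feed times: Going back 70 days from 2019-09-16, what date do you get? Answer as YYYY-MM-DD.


Start: 2019-09-16
Subtracting 70 days
Days already passed in September: 16
After going back through September: 54 more days to subtract
August 2019: 31 days, 23 remaining
July 2019 has 31 days, need 23
Result: 2019-07-08

2019-07-08


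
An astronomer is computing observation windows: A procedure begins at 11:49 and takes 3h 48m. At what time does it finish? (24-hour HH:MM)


Start time: 11:49
Adding: 3 hours 48 minutes
Minutes: 49 + 48 = 97
Minute overflow: 97 >= 60, so carry 1 hour, minutes = 37
Hours: 11 + 3 + 1 = 15
Result: 15:37

15:37


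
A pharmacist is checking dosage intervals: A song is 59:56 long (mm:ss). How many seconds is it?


Minutes: 59
Extra seconds: 56
Seconds per minute: 60
Minutes to seconds: 59 x 60 = 3540
Total: 3540 + 56 = 3596

3596


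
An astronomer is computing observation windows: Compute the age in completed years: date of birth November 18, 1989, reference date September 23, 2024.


Birth: 1989-11-18
Reference: 2024-09-23
Year difference: 2024 - 1989 = 35
Has birthday (11-18) occurred by 09-23? No
Birthday not yet reached this year -> subtract 1
Age in full years: 34

34


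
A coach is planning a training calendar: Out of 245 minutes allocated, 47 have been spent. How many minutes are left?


Total budget: 245 minutes
Time used: 47 minutes
Remaining: 245 - 47 = 198 minutes
Percent used: 19.2%
Percent remaining: 80.8%

198


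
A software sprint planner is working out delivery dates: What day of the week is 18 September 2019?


Date: 2019-09-18
January 1, 2019 is a Tuesday
Day of year: 261
Offset from Jan 1: 260 days
260 mod 7 = 1
Result: Wednesday

Wednesday


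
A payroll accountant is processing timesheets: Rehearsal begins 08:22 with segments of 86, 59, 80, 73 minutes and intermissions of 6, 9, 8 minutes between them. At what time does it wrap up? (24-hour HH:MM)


Start: 08:22 = 502 min from midnight
  after task 1 (86 min): 09:48
  after break (6 min): 09:54
  after task 2 (59 min): 10:53
  after break (9 min): 11:02
  after task 3 (80 min): 12:22
  after break (8 min): 12:30
  after task 4 (73 min): 13:43
Total elapsed: 321 minutes
End time: 13:43

13:43


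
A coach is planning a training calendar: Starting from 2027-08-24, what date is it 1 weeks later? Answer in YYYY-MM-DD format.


Start: 2027-08-24
Weeks to add: 1
Convert to days: 1 x 7 = 7 days
Add 7 days to 2027-08-24
Result: 2027-08-31

2027-08-31


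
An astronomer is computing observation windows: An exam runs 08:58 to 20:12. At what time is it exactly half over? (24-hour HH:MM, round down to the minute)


Start time: 08:58 = 538 minutes from midnight
End time: 20:12 = 1212 minutes from midnight
Sum: 538 + 1212 = 1750
Midpoint: 1750 / 2 = 875 minutes
Convert: 875 / 60 = 14 hours, 35 minutes
Result: 14:35

14:35


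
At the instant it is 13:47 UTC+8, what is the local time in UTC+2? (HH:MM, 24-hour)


Local time: 13:47 at UTC+8 (offset 8h)
Target zone: UTC+2 (offset 2h)
Difference: 2 - (8) = -6 hours
Calculation: 13 + (-6) = 7
Result: 07:47

07:47


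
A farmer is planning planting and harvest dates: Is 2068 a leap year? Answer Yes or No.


Year: 2068
Divisible by 4? 2068 / 4 = 517.0 -> Yes
Divisible by 100? 2068 / 100 = 20.68 -> No
Divisible by 4 but not 100, so it IS a leap year

Yes


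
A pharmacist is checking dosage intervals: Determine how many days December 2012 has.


Month: December
Year: 2012
December is a 31-day month
Total: 31 days

31


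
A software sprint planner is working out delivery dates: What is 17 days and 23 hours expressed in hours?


Days: 17
Extra hours: 23
Hours per day: 24
Days to hours: 17 x 24 = 408
Total: 408 + 23 = 431

431


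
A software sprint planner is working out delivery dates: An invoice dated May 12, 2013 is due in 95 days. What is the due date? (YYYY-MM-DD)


Start: 2013-05-12
Adding 95 days
Days remaining in May: 19
After May: 76 days still to add
June 2013: 30 days, 46 remaining
July 2013: 31 days, 15 remaining
August 2013 has 31 days, need 15
Result: 2013-08-15

2013-08-15


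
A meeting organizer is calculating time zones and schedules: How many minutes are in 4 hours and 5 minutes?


Hours: 4
Extra minutes: 5
Minutes per hour: 60
Hours to minutes: 4 x 60 = 240
Total: 240 + 5 = 245

245


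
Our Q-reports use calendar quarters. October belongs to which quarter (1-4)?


Month: October (month 10)
Q1: January-March (months 1-3)
Q2: April-June (months 4-6)
Q3: July-September (months 7-9)
Q4: October-December (months 10-12)
Month 10 falls in Q4

4


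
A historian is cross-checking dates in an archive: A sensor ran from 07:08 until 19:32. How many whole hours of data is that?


Start: 07:08
End: 19:32
Hour difference: 19 - 7 = 12 hours
Minute difference: 32 - 8 = 24 minutes
Total minutes: 744
Complete hours: 744 / 60 = 12 (remainder 24)

12


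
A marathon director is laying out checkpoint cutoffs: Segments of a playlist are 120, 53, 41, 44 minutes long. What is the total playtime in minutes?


Durations: 120, 53, 41, 44
Running sum: 120
+ 53 = 173
+ 41 = 214
+ 44 = 258
Total duration: 258 minutes
That is 4 hours and 18 minutes

258


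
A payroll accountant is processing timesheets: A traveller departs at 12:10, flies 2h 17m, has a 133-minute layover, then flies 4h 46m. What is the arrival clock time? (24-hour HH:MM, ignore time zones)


Depart: 12:10
Leg 1: +137 min -> 14:27
Layover: +133 min -> 16:40
Leg 2: +286 min -> 21:26
Total travel: 556 minutes = 9h 16m
Arrival: 21:26

21:26


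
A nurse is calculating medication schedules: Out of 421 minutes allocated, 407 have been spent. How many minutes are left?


Total budget: 421 minutes
Time used: 407 minutes
Remaining: 421 - 407 = 14 minutes
Percent used: 96.7%
Percent remaining: 3.3%

14


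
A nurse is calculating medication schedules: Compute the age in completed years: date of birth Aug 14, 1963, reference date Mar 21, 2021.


Birth: 1963-08-14
Reference: 2021-03-21
Year difference: 2021 - 1963 = 58
Has birthday (08-14) occurred by 03-21? No
Birthday not yet reached this year -> subtract 1
Age in full years: 57

57


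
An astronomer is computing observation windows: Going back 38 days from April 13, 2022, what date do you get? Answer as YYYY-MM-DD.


Start: 2022-04-13
Subtracting 38 days
Days already passed in April: 13
After going back through April: 25 more days to subtract
March 2022 has 31 days, need 25
Result: 2022-03-06

2022-03-06


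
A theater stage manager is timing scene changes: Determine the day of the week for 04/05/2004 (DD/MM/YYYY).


Date: 2004-05-04
January 1, 2004 is a Thursday
Day of year: 125
Offset from Jan 1: 124 days
124 mod 7 = 5
Result: Tuesday

Tuesday


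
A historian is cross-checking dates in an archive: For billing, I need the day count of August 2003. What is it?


Month: August
Year: 2003
August is a 31-day month
Total: 31 days

31


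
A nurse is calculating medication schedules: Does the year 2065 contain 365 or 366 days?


Year: 2065
Check leap year rules:
Divisible by 4? No
2065 is not a leap year
Days: 365

365


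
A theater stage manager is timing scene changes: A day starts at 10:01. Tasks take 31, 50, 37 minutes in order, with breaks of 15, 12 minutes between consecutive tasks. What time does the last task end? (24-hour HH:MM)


Start: 10:01 = 601 min from midnight
  after task 1 (31 min): 10:32
  after break (15 min): 10:47
  after task 2 (50 min): 11:37
  after break (12 min): 11:49
  after task 3 (37 min): 12:26
Total elapsed: 145 minutes
End time: 12:26

12:26


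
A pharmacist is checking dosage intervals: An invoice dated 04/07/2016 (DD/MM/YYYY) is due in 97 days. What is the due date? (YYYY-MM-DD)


Start: 2016-07-04
Adding 97 days
Days remaining in July: 27
After July: 70 days still to add
August 2016: 31 days, 39 remaining
September 2016: 30 days, 9 remaining
October 2016 has 31 days, need 9
Result: 2016-10-09

2016-10-09


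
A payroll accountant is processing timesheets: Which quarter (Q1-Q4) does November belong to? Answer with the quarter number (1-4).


Month: November (month 11)
Q1: January-March (months 1-3)
Q2: April-June (months 4-6)
Q3: July-September (months 7-9)
Q4: October-December (months 10-12)
Month 11 falls in Q4

4


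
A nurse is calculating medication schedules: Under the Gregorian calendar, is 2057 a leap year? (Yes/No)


Year: 2057
Divisible by 4? 2057 / 4 = 514.25 -> No
Not divisible by 4, so NOT a leap year

No


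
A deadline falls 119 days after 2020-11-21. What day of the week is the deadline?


Start: 2020-11-21 (Saturday)
Step 1 - find target date: add 119 days
  2020-11-21 + 119 days = 2021-03-20
Step 2 - day of week:
  119 mod 7 = 0
  Saturday + 0 days -> Saturday
Result: Saturday (2021-03-20)

Saturday


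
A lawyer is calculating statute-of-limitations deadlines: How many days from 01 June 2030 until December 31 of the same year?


Start: June 01, 2030
End: December 31, 2030
Days left in June: 29
July: 31
August: 31
September: 30
October: 31
... plus remaining months
Sum of remaining months: 184
Total: 29 + 184 = 213

213


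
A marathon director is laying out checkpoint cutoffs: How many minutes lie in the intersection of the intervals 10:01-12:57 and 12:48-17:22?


Interval A: [601, 777] minutes from midnight
Interval B: [768, 1042] minutes from midnight
Overlap start = max(601, 768) = 768
Overlap end = min(777, 1042) = 777
Overlap = 777 - 768 = 9 minutes

9


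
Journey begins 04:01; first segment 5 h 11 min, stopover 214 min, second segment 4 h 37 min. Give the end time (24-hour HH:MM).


Depart: 04:01
Leg 1: +311 min -> 09:12
Layover: +214 min -> 12:46
Leg 2: +277 min -> 17:23
Total travel: 802 minutes = 13h 22m
Arrival: 17:23

17:23


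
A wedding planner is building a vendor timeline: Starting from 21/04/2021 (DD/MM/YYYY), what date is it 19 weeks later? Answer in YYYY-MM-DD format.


Start: 2021-04-21
Weeks to add: 19
Convert to days: 19 x 7 = 133 days
Add 133 days to 2021-04-21
Result: 2021-09-01

2021-09-01


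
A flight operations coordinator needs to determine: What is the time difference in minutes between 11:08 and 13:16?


Start time: 11:08 = 668 minutes from midnight
End time: 13:16 = 796 minutes from midnight
Difference: 796 - 668 = 128 minutes
That is 2 hours and 8 minutes

128


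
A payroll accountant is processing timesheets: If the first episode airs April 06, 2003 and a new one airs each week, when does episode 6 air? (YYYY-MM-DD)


First occurrence: 2003-04-06 (occurrence 1)
Each occurrence is 7 days after the previous.
Occurrence 6 is 5 weeks after the first.
5 weeks = 35 days
2003-04-06 + 35 days = 2003-05-11

2003-05-11


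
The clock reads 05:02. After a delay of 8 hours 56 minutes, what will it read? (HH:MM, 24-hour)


Start time: 05:02
Adding: 8 hours 56 minutes
Minutes: 2 + 56 = 58
Hours: 5 + 8 + 0 = 13
Result: 13:58

13:58


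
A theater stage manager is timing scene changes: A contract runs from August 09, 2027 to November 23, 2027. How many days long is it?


Start date: 2027-08-09
End date: 2027-11-23
Aug 2027: +23 days
Sep 2027: +30 days
Oct 2027: +31 days
Nov 2027: +22 days
Total: 106 days

106


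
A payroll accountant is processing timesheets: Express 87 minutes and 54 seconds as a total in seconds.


Minutes: 87
Seconds: 54
Convert minutes to seconds: 87 x 60 = 5220
Add remaining seconds: 5220 + 54 = 5274

5274


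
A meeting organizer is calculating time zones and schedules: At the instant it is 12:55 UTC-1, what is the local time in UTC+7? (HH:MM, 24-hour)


Local time: 12:55 at UTC-1 (offset -1h)
Target zone: UTC+7 (offset 7h)
Difference: 7 - (-1) = 8 hours
Calculation: 12 + (8) = 20
Result: 20:55

20:55


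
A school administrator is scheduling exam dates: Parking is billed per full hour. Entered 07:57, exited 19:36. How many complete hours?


Start: 07:57
End: 19:36
Hour difference: 19 - 7 = 12 hours
Minute difference: 36 - 57 = -21 minutes
Total minutes: 699
Complete hours: 699 / 60 = 11 (remainder 39)

11


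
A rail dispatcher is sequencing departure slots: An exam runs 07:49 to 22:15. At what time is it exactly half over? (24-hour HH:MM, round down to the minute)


Start time: 07:49 = 469 minutes from midnight
End time: 22:15 = 1335 minutes from midnight
Sum: 469 + 1335 = 1804
Midpoint: 1804 / 2 = 902 minutes
Convert: 902 / 60 = 15 hours, 2 minutes
Result: 15:02

15:02


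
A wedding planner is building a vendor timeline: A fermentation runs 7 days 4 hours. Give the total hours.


Days: 7
Extra hours: 4
Hours per day: 24
Days to hours: 7 x 24 = 168
Total: 168 + 4 = 172

172


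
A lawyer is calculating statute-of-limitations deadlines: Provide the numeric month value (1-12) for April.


Calendar month order:
3. March
4. April <--
5. May
April is month number 4

4


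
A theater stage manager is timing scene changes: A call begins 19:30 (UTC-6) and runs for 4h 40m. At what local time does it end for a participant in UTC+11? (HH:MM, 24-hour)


Start: 19:30 in UTC-6
Step 1 - add duration:
  minutes: 30 + 40 = 70 (carry 1h)
  hours: 19 + 4 + 1 = 24
  end in UTC-6: 00:10
Step 2 - convert UTC-6 -> UTC+11:
  offset difference: 11 - (-6) = 17 hours
  0 + (17) = 17 -> mod 24 = 17
Result: 17:10 in UTC+11

17:10


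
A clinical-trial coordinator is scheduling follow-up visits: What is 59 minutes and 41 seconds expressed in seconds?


Minutes: 59
Extra seconds: 41
Seconds per minute: 60
Minutes to seconds: 59 x 60 = 3540
Total: 3540 + 41 = 3581

3581


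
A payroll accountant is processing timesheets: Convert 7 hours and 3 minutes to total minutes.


Hours: 7
Minutes: 3
Convert hours to minutes: 7 x 60 = 420
Add remaining minutes: 420 + 3 = 423

423


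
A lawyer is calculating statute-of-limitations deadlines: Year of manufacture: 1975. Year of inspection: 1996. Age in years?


Birth year: 1975
Current year: 1996
Age = current year - birth year
Age = 1996 - 1975 = 21

21


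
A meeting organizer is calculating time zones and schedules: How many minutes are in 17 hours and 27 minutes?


Hours: 17
Extra minutes: 27
Minutes per hour: 60
Hours to minutes: 17 x 60 = 1020
Total: 1020 + 27 = 1047

1047


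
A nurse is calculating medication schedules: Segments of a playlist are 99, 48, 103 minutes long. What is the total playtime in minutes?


Durations: 99, 48, 103
Running sum: 99
+ 48 = 147
+ 103 = 250
Total duration: 250 minutes
That is 4 hours and 10 minutes

250


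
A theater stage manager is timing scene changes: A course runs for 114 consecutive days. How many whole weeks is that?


Total days: 114
Days per week: 7
Division: 114 / 7 = 16 remainder 2
Complete weeks: 16
Remaining days: 2

16


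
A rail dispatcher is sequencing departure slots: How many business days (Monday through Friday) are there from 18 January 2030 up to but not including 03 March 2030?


Start: 2030-01-18 (Friday)
End (exclusive): 2030-03-03 (Sunday)
Total calendar days: 44
Full weeks: 44 // 7 = 6 -> 30 weekdays
Remaining 2 days starting on Friday:
  Fri(w), Sat(-) -> 1 weekdays
Total business days: 30 + 1 = 31

31


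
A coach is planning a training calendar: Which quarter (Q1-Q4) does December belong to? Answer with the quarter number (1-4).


Month: December (month 12)
Q1: January-March (months 1-3)
Q2: April-June (months 4-6)
Q3: July-September (months 7-9)
Q4: October-December (months 10-12)
Month 12 falls in Q4

4


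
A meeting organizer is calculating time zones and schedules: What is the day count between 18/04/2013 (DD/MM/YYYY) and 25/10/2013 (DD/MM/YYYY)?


Start date: 2013-04-18
End date: 2013-10-25
Apr 2013: +13 days
May 2013: +31 days
Jun 2013: +30 days
... (4 more months)
Total: 190 days

190


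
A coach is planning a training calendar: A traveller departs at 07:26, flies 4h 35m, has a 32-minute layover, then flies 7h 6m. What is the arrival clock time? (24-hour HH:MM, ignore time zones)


Depart: 07:26
Leg 1: +275 min -> 12:01
Layover: +32 min -> 12:33
Leg 2: +426 min -> 19:39
Total travel: 733 minutes = 12h 13m
Arrival: 19:39

19:39


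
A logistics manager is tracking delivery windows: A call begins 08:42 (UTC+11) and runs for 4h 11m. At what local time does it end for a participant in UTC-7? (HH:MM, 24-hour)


Start: 08:42 in UTC+11
Step 1 - add duration:
  minutes: 42 + 11 = 53
  hours: 8 + 4 + 0 = 12
  end in UTC+11: 12:53
Step 2 - convert UTC+11 -> UTC-7:
  offset difference: -7 - (11) = -18 hours
  12 + (-18) = -6 -> mod 24 = 18
Result: 18:53 in UTC-7

18:53


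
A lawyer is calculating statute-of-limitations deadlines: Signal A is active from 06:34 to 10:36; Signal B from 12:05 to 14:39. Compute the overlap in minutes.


Interval A: [394, 636] minutes from midnight
Interval B: [725, 879] minutes from midnight
Overlap start = max(394, 725) = 725
Overlap end = min(636, 879) = 636
End <= start, so the intervals do not overlap: 0 minutes

0


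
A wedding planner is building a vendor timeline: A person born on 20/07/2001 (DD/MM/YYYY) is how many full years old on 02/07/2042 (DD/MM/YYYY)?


Birth: 2001-07-20
Reference: 2042-07-02
Year difference: 2042 - 2001 = 41
Has birthday (07-20) occurred by 07-02? No
Birthday not yet reached this year -> subtract 1
Age in full years: 40

40


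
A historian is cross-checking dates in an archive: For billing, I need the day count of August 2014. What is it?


Month: August
Year: 2014
August is a 31-day month
Total: 31 days

31


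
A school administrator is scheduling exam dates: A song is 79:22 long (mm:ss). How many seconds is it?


Minutes: 79
Extra seconds: 22
Seconds per minute: 60
Minutes to seconds: 79 x 60 = 4740
Total: 4740 + 22 = 4762

4762


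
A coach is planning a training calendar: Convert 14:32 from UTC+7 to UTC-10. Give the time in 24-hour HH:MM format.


Local time: 14:32 at UTC+7 (offset 7h)
Target zone: UTC-10 (offset -10h)
Difference: -10 - (7) = -17 hours
Calculation: 14 + (-17) = -3
Wraparound: (-3) mod 24 = 21
Result: 21:32

21:32


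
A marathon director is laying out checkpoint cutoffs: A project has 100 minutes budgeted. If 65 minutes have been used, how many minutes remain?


Total budget: 100 minutes
Time used: 65 minutes
Remaining: 100 - 65 = 35 minutes
Percent used: 65.0%
Percent remaining: 35.0%

35


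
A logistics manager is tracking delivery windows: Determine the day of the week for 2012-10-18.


Date: 2012-10-18
January 1, 2012 is a Sunday
Day of year: 292
Offset from Jan 1: 291 days
291 mod 7 = 4
Result: Thursday

Thursday


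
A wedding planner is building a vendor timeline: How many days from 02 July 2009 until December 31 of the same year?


Start: July 02, 2009
End: December 31, 2009
Days left in July: 29
August: 31
September: 30
October: 31
November: 30
... plus remaining months
Sum of remaining months: 153
Total: 29 + 153 = 182

182


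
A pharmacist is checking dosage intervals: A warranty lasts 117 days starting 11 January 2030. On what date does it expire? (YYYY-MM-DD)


Start: 2030-01-11
Adding 117 days
Days remaining in January: 20
After January: 97 days still to add
February 2030: 28 days, 69 remaining
March 2030: 31 days, 38 remaining
April 2030: 30 days, 8 remaining
May 2030 has 31 days, need 8
Result: 2030-05-08

2030-05-08


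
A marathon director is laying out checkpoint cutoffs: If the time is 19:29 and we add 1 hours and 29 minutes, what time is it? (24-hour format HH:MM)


Start time: 19:29
Adding: 1 hours 29 minutes
Minutes: 29 + 29 = 58
Hours: 19 + 1 + 0 = 20
Result: 20:58

20:58


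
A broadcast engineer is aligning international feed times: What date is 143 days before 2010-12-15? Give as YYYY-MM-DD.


Start: 2010-12-15
Subtracting 143 days
Days already passed in December: 15
After going back through December: 128 more days to subtract
November 2010: 30 days, 98 remaining
October 2010: 31 days, 67 remaining
September 2010: 30 days, 37 remaining
August 2010: 31 days, 6 remaining
Result: 2010-07-25

2010-07-25


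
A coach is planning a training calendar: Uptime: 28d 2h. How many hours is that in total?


Days: 28
Extra hours: 2
Hours per day: 24
Days to hours: 28 x 24 = 672
Total: 672 + 2 = 674

674


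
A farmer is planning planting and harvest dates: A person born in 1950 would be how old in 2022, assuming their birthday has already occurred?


Birth year: 1950
Current year: 2022
Age = current year - birth year
Age = 2022 - 1950 = 72

72


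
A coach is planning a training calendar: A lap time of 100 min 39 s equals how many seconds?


Minutes: 100
Seconds: 39
Convert minutes to seconds: 100 x 60 = 6000
Add remaining seconds: 6000 + 39 = 6039

6039


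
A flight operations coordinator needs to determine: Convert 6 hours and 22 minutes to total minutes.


Hours: 6
Minutes: 22
Convert hours to minutes: 6 x 60 = 360
Add remaining minutes: 360 + 22 = 382

382


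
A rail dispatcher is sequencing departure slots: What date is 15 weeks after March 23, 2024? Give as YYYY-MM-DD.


Start: 2024-03-23
Weeks to add: 15
Convert to days: 15 x 7 = 105 days
Add 105 days to 2024-03-23
Result: 2024-07-06

2024-07-06


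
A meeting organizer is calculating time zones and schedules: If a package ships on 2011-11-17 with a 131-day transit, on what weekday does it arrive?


Start: 2011-11-17 (Thursday)
Step 1 - find target date: add 131 days
  2011-11-17 + 131 days = 2012-03-27
Step 2 - day of week:
  131 mod 7 = 5
  Thursday + 5 days -> Tuesday
Result: Tuesday (2012-03-27)

Tuesday


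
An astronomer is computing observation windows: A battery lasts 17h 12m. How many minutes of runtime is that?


Hours: 17
Extra minutes: 12
Minutes per hour: 60
Hours to minutes: 17 x 60 = 1020
Total: 1020 + 12 = 1032

1032


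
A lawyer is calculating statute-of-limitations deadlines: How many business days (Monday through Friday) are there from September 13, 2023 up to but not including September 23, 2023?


Start: 2023-09-13 (Wednesday)
End (exclusive): 2023-09-23 (Saturday)
Total calendar days: 10
Full weeks: 10 // 7 = 1 -> 5 weekdays
Remaining 3 days starting on Wednesday:
  Wed(w), Thu(w), Fri(w) -> 3 weekdays
Total business days: 5 + 3 = 8

8


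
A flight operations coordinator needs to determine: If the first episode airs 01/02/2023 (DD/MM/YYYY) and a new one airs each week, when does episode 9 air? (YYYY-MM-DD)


First occurrence: 2023-02-01 (occurrence 1)
Each occurrence is 7 days after the previous.
Occurrence 9 is 8 weeks after the first.
8 weeks = 56 days
2023-02-01 + 56 days = 2023-03-29

2023-03-29


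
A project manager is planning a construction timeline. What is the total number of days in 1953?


Year: 1953
Check leap year rules:
Divisible by 4? No
1953 is not a leap year
Days: 365

365


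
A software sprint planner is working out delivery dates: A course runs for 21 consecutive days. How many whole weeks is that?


Total days: 21
Days per week: 7
Division: 21 / 7 = 3 remainder 0
Complete weeks: 3
Remaining days: 0

3


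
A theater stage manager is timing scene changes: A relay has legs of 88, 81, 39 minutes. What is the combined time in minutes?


Durations: 88, 81, 39
Running sum: 88
+ 81 = 169
+ 39 = 208
Total duration: 208 minutes
That is 3 hours and 28 minutes

208


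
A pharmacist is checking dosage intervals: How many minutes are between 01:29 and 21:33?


Start time: 01:29 = 89 minutes from midnight
End time: 21:33 = 1293 minutes from midnight
Difference: 1293 - 89 = 1204 minutes
That is 20 hours and 4 minutes

1204


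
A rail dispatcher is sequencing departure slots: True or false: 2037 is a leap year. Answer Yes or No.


Year: 2037
Divisible by 4? 2037 / 4 = 509.25 -> No
Not divisible by 4, so NOT a leap year

No


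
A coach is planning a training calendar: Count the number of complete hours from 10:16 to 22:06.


Start: 10:16
End: 22:06
Hour difference: 22 - 10 = 12 hours
Minute difference: 6 - 16 = -10 minutes
Total minutes: 710
Complete hours: 710 / 60 = 11 (remainder 50)

11


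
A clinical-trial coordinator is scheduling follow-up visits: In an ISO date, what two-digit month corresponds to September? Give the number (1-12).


Calendar month order:
8. August
9. September <--
10. October
September is month number 9

9


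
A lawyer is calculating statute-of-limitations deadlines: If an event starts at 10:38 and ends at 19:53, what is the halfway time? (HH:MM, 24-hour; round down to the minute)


Start time: 10:38 = 638 minutes from midnight
End time: 19:53 = 1193 minutes from midnight
Sum: 638 + 1193 = 1831
Midpoint: 1831 / 2 = 915 minutes
Convert: 915 / 60 = 15 hours, 15 minutes
Result: 15:15

15:15


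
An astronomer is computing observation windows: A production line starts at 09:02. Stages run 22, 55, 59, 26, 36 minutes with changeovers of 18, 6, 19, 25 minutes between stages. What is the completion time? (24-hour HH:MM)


Start: 09:02 = 542 min from midnight
  after task 1 (22 min): 09:24
  after break (18 min): 09:42
  after task 2 (55 min): 10:37
  after break (6 min): 10:43
  after task 3 (59 min): 11:42
  after break (19 min): 12:01
  after task 4 (26 min): 12:27
  after break (25 min): 12:52
  after task 5 (36 min): 13:28
Total elapsed: 266 minutes
End time: 13:28

13:28


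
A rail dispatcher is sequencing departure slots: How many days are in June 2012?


Month: June
Year: 2012
June is a 30-day month
Total: 30 days

30


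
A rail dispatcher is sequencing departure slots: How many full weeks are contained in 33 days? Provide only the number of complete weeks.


Total days: 33
Days per week: 7
Division: 33 / 7 = 4 remainder 5
Complete weeks: 4
Remaining days: 5

4


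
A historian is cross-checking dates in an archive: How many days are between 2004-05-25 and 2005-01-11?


Start date: 2004-05-25
End date: 2005-01-11
May 2004: +7 days
Jun 2004: +30 days
Jul 2004: +31 days
... (6 more months)
Total: 231 days

231


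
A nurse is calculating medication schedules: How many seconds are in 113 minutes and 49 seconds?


Minutes: 113
Extra seconds: 49
Seconds per minute: 60
Minutes to seconds: 113 x 60 = 6780
Total: 6780 + 49 = 6829

6829


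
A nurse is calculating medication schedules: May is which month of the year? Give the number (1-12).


Calendar month order:
4. April
5. May <--
6. June
May is month number 5

5


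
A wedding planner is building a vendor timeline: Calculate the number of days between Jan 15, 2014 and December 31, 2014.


Start: January 15, 2014
End: December 31, 2014
Days left in January: 16
February: 28
March: 31
April: 30
May: 31
... plus remaining months
Sum of remaining months: 334
Total: 16 + 334 = 350

350


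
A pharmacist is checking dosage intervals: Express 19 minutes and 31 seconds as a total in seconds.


Minutes: 19
Seconds: 31
Convert minutes to seconds: 19 x 60 = 1140
Add remaining seconds: 1140 + 31 = 1171

1171


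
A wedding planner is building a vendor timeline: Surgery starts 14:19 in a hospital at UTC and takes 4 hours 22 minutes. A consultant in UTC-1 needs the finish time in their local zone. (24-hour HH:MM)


Start: 14:19 in UTC
Step 1 - add duration:
  minutes: 19 + 22 = 41
  hours: 14 + 4 + 0 = 18
  end in UTC: 18:41
Step 2 - convert UTC -> UTC-1:
  offset difference: -1 - (0) = -1 hours
  18 + (-1) = 17 -> mod 24 = 17
Result: 17:41 in UTC-1

17:41


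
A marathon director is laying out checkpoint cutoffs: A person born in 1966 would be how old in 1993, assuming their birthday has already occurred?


Birth year: 1966
Current year: 1993
Age = current year - birth year
Age = 1993 - 1966 = 27

27


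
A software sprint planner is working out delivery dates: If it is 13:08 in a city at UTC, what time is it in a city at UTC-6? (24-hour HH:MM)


Local time: 13:08 at UTC (offset 0h)
Target zone: UTC-6 (offset -6h)
Difference: -6 - (0) = -6 hours
Calculation: 13 + (-6) = 7
Result: 07:08

07:08


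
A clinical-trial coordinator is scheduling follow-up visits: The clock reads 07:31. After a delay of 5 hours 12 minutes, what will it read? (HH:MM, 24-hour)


Start time: 07:31
Adding: 5 hours 12 minutes
Minutes: 31 + 12 = 43
Hours: 7 + 5 + 0 = 12
Result: 12:43

12:43


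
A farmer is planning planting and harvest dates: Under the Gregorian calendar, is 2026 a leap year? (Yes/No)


Year: 2026
Divisible by 4? 2026 / 4 = 506.5 -> No
Not divisible by 4, so NOT a leap year

No


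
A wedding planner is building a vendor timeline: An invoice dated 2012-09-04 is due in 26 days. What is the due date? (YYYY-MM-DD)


Start: 2012-09-04
Adding 26 days
Days remaining in September: 26
Result: 2012-09-30

2012-09-30


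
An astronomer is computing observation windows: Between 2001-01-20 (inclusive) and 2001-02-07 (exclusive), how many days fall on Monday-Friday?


Start: 2001-01-20 (Saturday)
End (exclusive): 2001-02-07 (Wednesday)
Total calendar days: 18
Full weeks: 18 // 7 = 2 -> 10 weekdays
Remaining 4 days starting on Saturday:
  Sat(-), Sun(-), Mon(w), Tue(w) -> 2 weekdays
Total business days: 10 + 2 = 12

12


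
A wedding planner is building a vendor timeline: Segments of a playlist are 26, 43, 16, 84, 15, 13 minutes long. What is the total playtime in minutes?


Durations: 26, 43, 16, 84, 15, 13
Running sum: 26
+ 43 = 69
+ 16 = 85
+ 84 = 169
+ 15 = 184
+ 13 = 197
Total duration: 197 minutes
That is 3 hours and 17 minutes

197


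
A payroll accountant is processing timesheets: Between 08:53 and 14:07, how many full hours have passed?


Start: 08:53
End: 14:07
Hour difference: 14 - 8 = 6 hours
Minute difference: 7 - 53 = -46 minutes
Total minutes: 314
Complete hours: 314 / 60 = 5 (remainder 14)

5


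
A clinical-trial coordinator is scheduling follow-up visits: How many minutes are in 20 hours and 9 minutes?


Hours: 20
Minutes: 9
Convert hours to minutes: 20 x 60 = 1200
Add remaining minutes: 1200 + 9 = 1209

1209


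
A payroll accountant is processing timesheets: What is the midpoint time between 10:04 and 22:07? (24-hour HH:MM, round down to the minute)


Start time: 10:04 = 604 minutes from midnight
End time: 22:07 = 1327 minutes from midnight
Sum: 604 + 1327 = 1931
Midpoint: 1931 / 2 = 965 minutes
Convert: 965 / 60 = 16 hours, 5 minutes
Result: 16:05

16:05


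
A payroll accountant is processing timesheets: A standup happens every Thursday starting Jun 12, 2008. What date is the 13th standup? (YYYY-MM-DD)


First occurrence: 2008-06-12 (occurrence 1)
Each occurrence is 7 days after the previous.
Occurrence 13 is 12 weeks after the first.
12 weeks = 84 days
2008-06-12 + 84 days = 2008-09-04

2008-09-04


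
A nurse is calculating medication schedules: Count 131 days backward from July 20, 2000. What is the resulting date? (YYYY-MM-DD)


Start: 2000-07-20
Subtracting 131 days
Days already passed in July: 20
After going back through July: 111 more days to subtract
June 2000: 30 days, 81 remaining
May 2000: 31 days, 50 remaining
April 2000: 30 days, 20 remaining
March 2000 has 31 days, need 20
Result: 2000-03-11

2000-03-11


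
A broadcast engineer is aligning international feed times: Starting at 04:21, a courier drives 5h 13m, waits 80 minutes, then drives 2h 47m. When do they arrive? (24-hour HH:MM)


Depart: 04:21
Leg 1: +313 min -> 09:34
Layover: +80 min -> 10:54
Leg 2: +167 min -> 13:41
Total travel: 560 minutes = 9h 20m
Arrival: 13:41

13:41


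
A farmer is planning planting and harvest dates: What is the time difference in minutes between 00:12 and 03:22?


Start time: 00:12 = 12 minutes from midnight
End time: 03:22 = 202 minutes from midnight
Difference: 202 - 12 = 190 minutes
That is 3 hours and 10 minutes

190


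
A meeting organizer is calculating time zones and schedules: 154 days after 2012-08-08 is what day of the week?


Start: 2012-08-08 (Wednesday)
Step 1 - find target date: add 154 days
  2012-08-08 + 154 days = 2013-01-09
Step 2 - day of week:
  154 mod 7 = 0
  Wednesday + 0 days -> Wednesday
Result: Wednesday (2013-01-09)

Wednesday


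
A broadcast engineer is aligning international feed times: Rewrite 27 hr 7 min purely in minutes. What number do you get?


Hours: 27
Extra minutes: 7
Minutes per hour: 60
Hours to minutes: 27 x 60 = 1620
Total: 1620 + 7 = 1627

1627


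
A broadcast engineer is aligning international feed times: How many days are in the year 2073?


Year: 2073
Check leap year rules:
Divisible by 4? No
2073 is not a leap year
Days: 365

365


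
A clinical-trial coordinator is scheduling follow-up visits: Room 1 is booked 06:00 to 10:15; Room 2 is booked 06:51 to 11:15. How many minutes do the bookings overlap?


Interval A: [360, 615] minutes from midnight
Interval B: [411, 675] minutes from midnight
Overlap start = max(360, 411) = 411
Overlap end = min(615, 675) = 615
Overlap = 615 - 411 = 204 minutes

204


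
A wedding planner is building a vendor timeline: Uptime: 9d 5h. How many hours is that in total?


Days: 9
Extra hours: 5
Hours per day: 24
Days to hours: 9 x 24 = 216
Total: 216 + 5 = 221

221


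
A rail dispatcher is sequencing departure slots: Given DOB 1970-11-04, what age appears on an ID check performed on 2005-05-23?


Birth: 1970-11-04
Reference: 2005-05-23
Year difference: 2005 - 1970 = 35
Has birthday (11-04) occurred by 05-23? No
Birthday not yet reached this year -> subtract 1
Age in full years: 34

34


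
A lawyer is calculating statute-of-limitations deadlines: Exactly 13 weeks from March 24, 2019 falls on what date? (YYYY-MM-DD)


Start: 2019-03-24
Weeks to add: 13
Convert to days: 13 x 7 = 91 days
Add 91 days to 2019-03-24
Result: 2019-06-23

2019-06-23


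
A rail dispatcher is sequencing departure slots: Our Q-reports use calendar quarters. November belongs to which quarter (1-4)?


Month: November (month 11)
Q1: January-March (months 1-3)
Q2: April-June (months 4-6)
Q3: July-September (months 7-9)
Q4: October-December (months 10-12)
Month 11 falls in Q4

4


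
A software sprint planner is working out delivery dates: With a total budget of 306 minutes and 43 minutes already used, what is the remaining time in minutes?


Total budget: 306 minutes
Time used: 43 minutes
Remaining: 306 - 43 = 263 minutes
Percent used: 14.1%
Percent remaining: 85.9%

263


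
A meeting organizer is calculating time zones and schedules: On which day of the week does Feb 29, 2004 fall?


Date: 2004-02-29
January 1, 2004 is a Thursday
Day of year: 60
Offset from Jan 1: 59 days
59 mod 7 = 3
Result: Sunday

Sunday


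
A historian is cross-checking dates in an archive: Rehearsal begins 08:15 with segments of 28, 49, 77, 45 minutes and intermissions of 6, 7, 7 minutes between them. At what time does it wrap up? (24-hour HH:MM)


Start: 08:15 = 495 min from midnight
  after task 1 (28 min): 08:43
  after break (6 min): 08:49
  after task 2 (49 min): 09:38
  after break (7 min): 09:45
  after task 3 (77 min): 11:02
  after break (7 min): 11:09
  after task 4 (45 min): 11:54
Total elapsed: 219 minutes
End time: 11:54

11:54


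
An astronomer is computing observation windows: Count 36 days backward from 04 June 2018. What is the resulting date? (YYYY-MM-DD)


Start: 2018-06-04
Subtracting 36 days
Days already passed in June: 4
After going back through June: 32 more days to subtract
May 2018: 31 days, 1 remaining
April 2018 has 30 days, need 1
Result: 2018-04-29

2018-04-29


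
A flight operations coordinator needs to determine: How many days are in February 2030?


Month: February
Year: 2030
2030 is not a leap year
February has 28 days
Total: 28 days

28


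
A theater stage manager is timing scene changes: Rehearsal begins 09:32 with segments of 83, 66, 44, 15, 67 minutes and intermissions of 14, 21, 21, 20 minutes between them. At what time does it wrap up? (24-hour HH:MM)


Start: 09:32 = 572 min from midnight
  after task 1 (83 min): 10:55
  after break (14 min): 11:09
  after task 2 (66 min): 12:15
  after break (21 min): 12:36
  after task 3 (44 min): 13:20
  after break (21 min): 13:41
  after task 4 (15 min): 13:56
  after break (20 min): 14:16
  after task 5 (67 min): 15:23
Total elapsed: 351 minutes
End time: 15:23

15:23


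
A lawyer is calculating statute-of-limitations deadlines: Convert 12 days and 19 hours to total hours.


Days: 12
Extra hours: 19
Hours per day: 24
Days to hours: 12 x 24 = 288
Total: 288 + 19 = 307

307


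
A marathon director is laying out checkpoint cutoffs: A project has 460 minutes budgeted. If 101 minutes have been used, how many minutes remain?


Total budget: 460 minutes
Time used: 101 minutes
Remaining: 460 - 101 = 359 minutes
Percent used: 22.0%
Percent remaining: 78.0%

359


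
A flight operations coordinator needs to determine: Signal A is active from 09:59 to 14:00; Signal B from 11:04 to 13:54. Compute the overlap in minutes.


Interval A: [599, 840] minutes from midnight
Interval B: [664, 834] minutes from midnight
Overlap start = max(599, 664) = 664
Overlap end = min(840, 834) = 834
Overlap = 834 - 664 = 170 minutes

170
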